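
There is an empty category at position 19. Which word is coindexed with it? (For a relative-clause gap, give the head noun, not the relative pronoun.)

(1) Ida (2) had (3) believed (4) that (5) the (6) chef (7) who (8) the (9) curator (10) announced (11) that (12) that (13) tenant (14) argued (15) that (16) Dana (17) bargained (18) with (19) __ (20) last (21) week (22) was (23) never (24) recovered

The gap at 19 is the prepositional object of "bargained", inside a relative clause.
The relative pronoun is "who" (word 7); it is bound by the head noun immediately before it.
Its filler is the head noun "chef", at word 6.

6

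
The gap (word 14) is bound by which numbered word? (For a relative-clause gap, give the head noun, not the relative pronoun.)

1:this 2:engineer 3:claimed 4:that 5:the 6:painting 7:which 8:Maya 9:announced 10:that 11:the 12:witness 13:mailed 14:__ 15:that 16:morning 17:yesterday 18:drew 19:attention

6

The gap at 14 is the object of "mailed", inside a relative clause.
The relative pronoun is "which" (word 7); it is bound by the head noun immediately before it.
Its filler is the head noun "painting", at word 6.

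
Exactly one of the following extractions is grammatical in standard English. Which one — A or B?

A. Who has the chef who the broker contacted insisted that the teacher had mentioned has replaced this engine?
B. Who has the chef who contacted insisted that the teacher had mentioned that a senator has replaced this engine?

In B, the wh-phrase is extracted from inside a complex-NP island (relative clause) (introduced by "who"), which blocks movement.
In A, the extraction path crosses only that-complement boundaries, which are transparent.
So A is grammatical.

A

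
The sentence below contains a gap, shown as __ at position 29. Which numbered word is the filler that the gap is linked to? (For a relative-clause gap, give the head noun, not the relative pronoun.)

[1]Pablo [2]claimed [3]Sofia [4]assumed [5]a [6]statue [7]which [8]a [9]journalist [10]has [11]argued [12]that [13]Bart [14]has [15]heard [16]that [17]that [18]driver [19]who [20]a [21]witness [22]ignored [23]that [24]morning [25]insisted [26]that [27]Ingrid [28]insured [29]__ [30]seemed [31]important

6

The gap at 29 is the object of "insured", inside a relative clause.
The relative pronoun is "which" (word 7); it is bound by the head noun immediately before it.
Its filler is the head noun "statue", at word 6.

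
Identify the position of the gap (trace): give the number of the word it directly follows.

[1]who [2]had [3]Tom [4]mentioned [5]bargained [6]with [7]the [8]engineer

4

The displaced element is "who" (word 1).
It is linked across 1 clause boundary (Ø).
It functions as the subject of "bargained", so the gap sits immediately after word 4 ("mentioned").
Base order: Tom had mentioned that who bargained with the engineer.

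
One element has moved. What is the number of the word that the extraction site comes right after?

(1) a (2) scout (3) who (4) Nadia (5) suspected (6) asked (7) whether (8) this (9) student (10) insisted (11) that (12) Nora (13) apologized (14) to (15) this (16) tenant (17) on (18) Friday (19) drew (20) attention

The displaced element is "a scout" (word 2).
It is linked across 1 clause boundary (Ø).
It functions as the subject of "asked", so the gap sits immediately after word 5 ("suspected").
Base order: Nadia suspected a scout asked whether this student insisted that Nora apologized to this tenant on Friday.

5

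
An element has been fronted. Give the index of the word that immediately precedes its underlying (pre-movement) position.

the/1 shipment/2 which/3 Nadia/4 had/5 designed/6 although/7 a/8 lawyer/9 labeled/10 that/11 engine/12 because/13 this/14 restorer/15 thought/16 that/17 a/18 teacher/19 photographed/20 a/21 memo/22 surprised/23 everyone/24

6

The displaced element is "the shipment" (word 2).
It functions as the direct object of "designed", so the gap sits immediately after word 6 ("designed").
Base order: Nadia had designed the shipment although a lawyer labeled that engine because this restorer thought that a teacher photographed a memo.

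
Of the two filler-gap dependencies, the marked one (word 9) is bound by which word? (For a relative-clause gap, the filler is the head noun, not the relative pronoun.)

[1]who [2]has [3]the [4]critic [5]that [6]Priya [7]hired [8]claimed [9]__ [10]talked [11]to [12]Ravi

1

The marked gap is the subject of "talked".
Its filler is the fronted wh-phrase "who", at word 1.
(The other dependency links word 4 to a gap after word 7.)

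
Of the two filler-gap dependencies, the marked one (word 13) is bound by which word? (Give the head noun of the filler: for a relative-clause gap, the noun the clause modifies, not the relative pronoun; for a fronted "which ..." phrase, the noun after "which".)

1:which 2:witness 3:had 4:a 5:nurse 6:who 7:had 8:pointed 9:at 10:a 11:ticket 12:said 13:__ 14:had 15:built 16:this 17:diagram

The marked gap is the subject of "built".
Its filler is the fronted wh-phrase "which witness", at word 2.
(The other dependency links word 5 to a gap after word 6.)

2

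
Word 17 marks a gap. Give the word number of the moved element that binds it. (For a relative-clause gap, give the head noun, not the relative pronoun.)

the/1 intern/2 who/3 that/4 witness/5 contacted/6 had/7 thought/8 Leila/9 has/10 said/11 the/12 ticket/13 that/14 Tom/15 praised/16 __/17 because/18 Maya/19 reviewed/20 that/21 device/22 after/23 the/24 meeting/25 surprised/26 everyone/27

The gap at 17 is the object of "praised", inside a relative clause.
The relative pronoun is "that" (word 14); it is bound by the head noun immediately before it.
Its filler is the head noun "ticket", at word 13.

13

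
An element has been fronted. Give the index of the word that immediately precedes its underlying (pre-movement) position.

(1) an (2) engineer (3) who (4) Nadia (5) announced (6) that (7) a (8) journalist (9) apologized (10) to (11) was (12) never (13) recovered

The displaced element is "an engineer" (word 2).
It is linked across 1 clause boundary (that).
It functions as the object of the preposition "to" of "apologized", so the gap sits immediately after word 10 ("to").
Base order: Nadia announced that a journalist apologized to an engineer.

10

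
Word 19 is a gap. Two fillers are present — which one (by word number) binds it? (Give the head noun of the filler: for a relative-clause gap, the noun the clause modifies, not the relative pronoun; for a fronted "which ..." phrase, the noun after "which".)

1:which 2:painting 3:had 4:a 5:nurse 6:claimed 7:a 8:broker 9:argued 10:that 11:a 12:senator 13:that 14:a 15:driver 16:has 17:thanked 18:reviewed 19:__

The marked gap is the direct object of "reviewed".
Its filler is the fronted wh-phrase "which painting", at word 2.
(The other dependency links word 12 to a gap after word 17.)

2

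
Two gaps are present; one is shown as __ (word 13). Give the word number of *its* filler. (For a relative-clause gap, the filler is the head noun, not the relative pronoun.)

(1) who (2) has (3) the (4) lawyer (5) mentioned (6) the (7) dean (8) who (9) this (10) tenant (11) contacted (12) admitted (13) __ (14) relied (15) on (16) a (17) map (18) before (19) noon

The marked gap is the subject of "relied".
Its filler is the fronted wh-phrase "who", at word 1.
(The other dependency links word 7 to a gap after word 11.)

1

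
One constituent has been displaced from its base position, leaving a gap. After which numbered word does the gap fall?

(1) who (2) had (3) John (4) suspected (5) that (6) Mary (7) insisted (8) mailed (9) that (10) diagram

The displaced element is "who" (word 1).
It is linked across 2 clause boundaries (that → Ø).
It functions as the subject of "mailed", so the gap sits immediately after word 7 ("insisted").
Base order: John had suspected that Mary insisted that who mailed that diagram.

7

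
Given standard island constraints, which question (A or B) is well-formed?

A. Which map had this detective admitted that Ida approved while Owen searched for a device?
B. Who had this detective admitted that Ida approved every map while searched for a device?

In B, the wh-phrase is extracted from inside an adjunct island (introduced by "while"), which blocks movement.
In A, the extraction path crosses only that-complement boundaries, which are transparent.
So A is grammatical.

A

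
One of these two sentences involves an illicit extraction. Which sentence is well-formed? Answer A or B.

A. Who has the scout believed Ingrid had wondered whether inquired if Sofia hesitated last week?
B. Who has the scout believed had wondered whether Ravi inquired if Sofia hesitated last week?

B

In A, the wh-phrase is extracted from inside a wh-island (introduced by "whether"), which blocks movement.
In B, the extraction path crosses only that-complement boundaries, which are transparent.
So B is grammatical.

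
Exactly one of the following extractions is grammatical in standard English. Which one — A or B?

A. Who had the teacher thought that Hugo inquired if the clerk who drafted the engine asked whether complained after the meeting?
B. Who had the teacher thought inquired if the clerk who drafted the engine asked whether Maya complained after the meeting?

B

In A, the wh-phrase is extracted from inside a wh-island (introduced by "if"), which blocks movement.
In B, the extraction path crosses only that-complement boundaries, which are transparent.
So B is grammatical.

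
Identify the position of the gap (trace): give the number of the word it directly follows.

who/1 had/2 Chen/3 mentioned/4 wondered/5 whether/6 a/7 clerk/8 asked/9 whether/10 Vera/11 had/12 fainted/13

The displaced element is "who" (word 1).
It is linked across 1 clause boundary (Ø).
It functions as the subject of "wondered", so the gap sits immediately after word 4 ("mentioned").
Base order: Chen had mentioned that who wondered whether a clerk asked whether Vera had fainted.

4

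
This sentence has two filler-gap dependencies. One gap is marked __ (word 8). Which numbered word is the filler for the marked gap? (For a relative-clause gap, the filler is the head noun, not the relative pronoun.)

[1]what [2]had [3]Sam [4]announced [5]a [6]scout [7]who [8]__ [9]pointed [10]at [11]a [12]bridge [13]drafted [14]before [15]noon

The marked gap is inside the relative clause, the subject of "pointed".
Its filler is the head noun "scout" (via "who"), at word 6.
(The other dependency links word 1 to a gap after word 13.)

6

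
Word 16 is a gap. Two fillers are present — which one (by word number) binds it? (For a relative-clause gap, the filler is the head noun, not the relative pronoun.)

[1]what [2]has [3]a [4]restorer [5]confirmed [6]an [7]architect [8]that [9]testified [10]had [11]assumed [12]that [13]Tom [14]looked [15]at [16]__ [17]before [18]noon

1

The marked gap is the object of the preposition "at" of "looked".
Its filler is the fronted wh-phrase "what", at word 1.
(The other dependency links word 7 to a gap after word 8.)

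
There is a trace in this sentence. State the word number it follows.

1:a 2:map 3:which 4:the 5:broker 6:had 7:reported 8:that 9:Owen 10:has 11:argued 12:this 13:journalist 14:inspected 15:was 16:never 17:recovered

The displaced element is "a map" (word 2).
It is linked across 2 clause boundaries (that → Ø).
It functions as the direct object of "inspected", so the gap sits immediately after word 14 ("inspected").
Base order: The broker had reported that Owen has argued this journalist inspected a map.

14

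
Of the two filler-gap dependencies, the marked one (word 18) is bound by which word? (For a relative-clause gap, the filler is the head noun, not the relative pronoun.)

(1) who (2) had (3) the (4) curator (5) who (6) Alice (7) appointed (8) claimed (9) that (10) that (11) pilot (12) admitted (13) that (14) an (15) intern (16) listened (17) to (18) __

The marked gap is the object of the preposition "to" of "listened".
Its filler is the fronted wh-phrase "who", at word 1.
(The other dependency links word 4 to a gap after word 7.)

1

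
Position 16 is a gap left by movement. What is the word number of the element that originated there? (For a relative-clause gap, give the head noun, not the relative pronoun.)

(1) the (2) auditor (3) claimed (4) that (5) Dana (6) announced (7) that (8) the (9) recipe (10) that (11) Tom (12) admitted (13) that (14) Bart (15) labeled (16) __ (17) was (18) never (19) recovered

The gap at 16 is the object of "labeled", inside a relative clause.
The relative pronoun is "that" (word 10); it is bound by the head noun immediately before it.
Its filler is the head noun "recipe", at word 9.

9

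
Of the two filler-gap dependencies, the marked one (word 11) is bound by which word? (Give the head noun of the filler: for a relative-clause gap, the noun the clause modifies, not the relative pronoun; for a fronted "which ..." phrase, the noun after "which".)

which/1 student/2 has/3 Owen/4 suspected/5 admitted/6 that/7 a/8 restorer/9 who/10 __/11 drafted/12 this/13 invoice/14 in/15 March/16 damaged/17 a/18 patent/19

The marked gap is inside the relative clause, the subject of "drafted".
Its filler is the head noun "restorer" (via "who"), at word 9.
(The other dependency links word 2 to a gap after word 5.)

9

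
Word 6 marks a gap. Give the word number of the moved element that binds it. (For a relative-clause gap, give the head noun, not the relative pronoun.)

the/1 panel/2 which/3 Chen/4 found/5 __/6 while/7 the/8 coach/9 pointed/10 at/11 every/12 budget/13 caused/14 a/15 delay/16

2

The gap at 6 is the object of "found", inside a relative clause.
The relative pronoun is "which" (word 3); it is bound by the head noun immediately before it.
Its filler is the head noun "panel", at word 2.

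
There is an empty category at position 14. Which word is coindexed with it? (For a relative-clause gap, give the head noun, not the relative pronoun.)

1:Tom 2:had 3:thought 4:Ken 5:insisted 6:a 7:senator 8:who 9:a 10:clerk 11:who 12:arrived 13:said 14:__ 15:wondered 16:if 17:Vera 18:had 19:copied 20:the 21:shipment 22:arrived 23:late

7

The gap at 14 is the subject of "wondered", inside a relative clause.
The relative pronoun is "who" (word 8); it is bound by the head noun immediately before it.
Its filler is the head noun "senator", at word 7.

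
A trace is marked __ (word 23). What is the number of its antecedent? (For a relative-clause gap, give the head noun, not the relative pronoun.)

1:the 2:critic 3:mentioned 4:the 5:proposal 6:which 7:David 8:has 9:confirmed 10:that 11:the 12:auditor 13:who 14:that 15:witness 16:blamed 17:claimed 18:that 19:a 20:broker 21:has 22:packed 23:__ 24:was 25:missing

The gap at 23 is the object of "packed", inside a relative clause.
The relative pronoun is "which" (word 6); it is bound by the head noun immediately before it.
Its filler is the head noun "proposal", at word 5.

5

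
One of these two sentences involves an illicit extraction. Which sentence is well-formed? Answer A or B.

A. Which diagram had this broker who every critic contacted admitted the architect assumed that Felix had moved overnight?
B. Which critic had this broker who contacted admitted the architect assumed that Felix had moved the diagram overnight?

A

In B, the wh-phrase is extracted from inside a complex-NP island (relative clause) (introduced by "who"), which blocks movement.
In A, the extraction path crosses only that-complement boundaries, which are transparent.
So A is grammatical.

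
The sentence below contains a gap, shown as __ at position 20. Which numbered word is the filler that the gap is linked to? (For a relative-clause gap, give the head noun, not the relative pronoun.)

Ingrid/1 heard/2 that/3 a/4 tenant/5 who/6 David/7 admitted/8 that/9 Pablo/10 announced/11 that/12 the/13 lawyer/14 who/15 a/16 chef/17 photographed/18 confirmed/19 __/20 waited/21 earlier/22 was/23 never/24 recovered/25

5

The gap at 20 is the subject of "waited", inside a relative clause.
The relative pronoun is "who" (word 6); it is bound by the head noun immediately before it.
Its filler is the head noun "tenant", at word 5.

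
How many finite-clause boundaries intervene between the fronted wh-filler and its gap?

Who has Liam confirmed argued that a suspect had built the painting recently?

"who" is extracted from the subject of "argued".
Boundaries crossed, outermost first: [Ø] — 1 in total.

1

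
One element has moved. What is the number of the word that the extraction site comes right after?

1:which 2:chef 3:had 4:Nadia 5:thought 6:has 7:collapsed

5

The displaced element is "which chef" (word 2).
It is linked across 1 clause boundary (Ø).
It functions as the subject of "collapsed", so the gap sits immediately after word 5 ("thought").
Base order: Nadia had thought that which chef has collapsed.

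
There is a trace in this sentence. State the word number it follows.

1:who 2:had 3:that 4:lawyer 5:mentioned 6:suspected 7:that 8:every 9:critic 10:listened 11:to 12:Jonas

5

The displaced element is "who" (word 1).
It is linked across 1 clause boundary (Ø).
It functions as the subject of "suspected", so the gap sits immediately after word 5 ("mentioned").
Base order: That lawyer had mentioned who suspected that every critic listened to Jonas.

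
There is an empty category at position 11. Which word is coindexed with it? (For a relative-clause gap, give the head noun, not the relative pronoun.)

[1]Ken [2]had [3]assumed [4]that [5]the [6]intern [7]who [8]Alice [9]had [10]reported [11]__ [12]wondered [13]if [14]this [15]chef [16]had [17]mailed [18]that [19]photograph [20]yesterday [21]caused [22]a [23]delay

The gap at 11 is the subject of "wondered", inside a relative clause.
The relative pronoun is "who" (word 7); it is bound by the head noun immediately before it.
Its filler is the head noun "intern", at word 6.

6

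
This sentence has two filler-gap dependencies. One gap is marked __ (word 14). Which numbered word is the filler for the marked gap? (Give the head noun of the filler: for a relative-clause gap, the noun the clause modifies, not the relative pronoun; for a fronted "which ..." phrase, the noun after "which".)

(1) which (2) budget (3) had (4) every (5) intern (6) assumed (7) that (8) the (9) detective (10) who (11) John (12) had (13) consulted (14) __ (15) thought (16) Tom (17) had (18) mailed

The marked gap is inside the relative clause, the direct object of "consulted".
Its filler is the head noun "detective" (via "who"), at word 9.
(The other dependency links word 2 to a gap after word 18.)

9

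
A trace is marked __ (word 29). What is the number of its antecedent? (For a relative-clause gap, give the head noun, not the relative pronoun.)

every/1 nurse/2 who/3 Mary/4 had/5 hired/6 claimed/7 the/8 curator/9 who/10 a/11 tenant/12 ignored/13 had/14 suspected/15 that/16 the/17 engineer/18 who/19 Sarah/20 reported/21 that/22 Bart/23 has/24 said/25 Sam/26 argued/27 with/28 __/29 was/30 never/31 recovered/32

18

The gap at 29 is the prepositional object of "argued", inside a relative clause.
The relative pronoun is "who" (word 19); it is bound by the head noun immediately before it.
Its filler is the head noun "engineer", at word 18.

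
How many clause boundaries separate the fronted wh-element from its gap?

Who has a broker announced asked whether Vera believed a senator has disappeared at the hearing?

1

"who" is extracted from the subject of "asked".
Boundaries crossed, outermost first: [Ø] — 1 in total.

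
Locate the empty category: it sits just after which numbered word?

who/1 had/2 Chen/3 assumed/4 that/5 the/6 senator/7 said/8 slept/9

8

The displaced element is "who" (word 1).
It is linked across 2 clause boundaries (that → Ø).
It functions as the subject of "slept", so the gap sits immediately after word 8 ("said").
Base order: Chen had assumed that the senator said that who slept.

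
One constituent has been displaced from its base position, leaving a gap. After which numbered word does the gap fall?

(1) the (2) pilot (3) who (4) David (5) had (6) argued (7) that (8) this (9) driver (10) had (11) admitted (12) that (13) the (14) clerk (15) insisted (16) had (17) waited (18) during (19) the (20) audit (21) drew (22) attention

15

The displaced element is "the pilot" (word 2).
It is linked across 3 clause boundaries (that → that → Ø).
It functions as the subject of "waited", so the gap sits immediately after word 15 ("insisted").
Base order: David had argued that this driver had admitted that the clerk insisted the pilot had waited during the audit.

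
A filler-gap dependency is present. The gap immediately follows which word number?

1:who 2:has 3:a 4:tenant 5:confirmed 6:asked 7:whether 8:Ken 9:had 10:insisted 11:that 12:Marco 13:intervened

5

The displaced element is "who" (word 1).
It is linked across 1 clause boundary (Ø).
It functions as the subject of "asked", so the gap sits immediately after word 5 ("confirmed").
Base order: A tenant has confirmed that who asked whether Ken had insisted that Marco intervened.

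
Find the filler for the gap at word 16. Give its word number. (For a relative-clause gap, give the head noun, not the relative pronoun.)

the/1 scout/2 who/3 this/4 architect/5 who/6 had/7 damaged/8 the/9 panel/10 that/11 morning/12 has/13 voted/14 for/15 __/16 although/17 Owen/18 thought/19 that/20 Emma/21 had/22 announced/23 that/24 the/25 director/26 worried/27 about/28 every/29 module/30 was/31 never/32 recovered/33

2

The gap at 16 is the prepositional object of "voted", inside a relative clause.
The relative pronoun is "who" (word 3); it is bound by the head noun immediately before it.
Its filler is the head noun "scout", at word 2.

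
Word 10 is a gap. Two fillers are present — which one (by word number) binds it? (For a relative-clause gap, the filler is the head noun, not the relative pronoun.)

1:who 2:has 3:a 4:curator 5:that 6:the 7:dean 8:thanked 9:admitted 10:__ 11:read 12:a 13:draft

1

The marked gap is the subject of "read".
Its filler is the fronted wh-phrase "who", at word 1.
(The other dependency links word 4 to a gap after word 8.)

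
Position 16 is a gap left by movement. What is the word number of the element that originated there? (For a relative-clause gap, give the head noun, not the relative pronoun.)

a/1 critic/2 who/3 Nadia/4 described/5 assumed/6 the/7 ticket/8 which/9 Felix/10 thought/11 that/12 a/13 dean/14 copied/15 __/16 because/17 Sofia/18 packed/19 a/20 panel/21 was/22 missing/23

The gap at 16 is the object of "copied", inside a relative clause.
The relative pronoun is "which" (word 9); it is bound by the head noun immediately before it.
Its filler is the head noun "ticket", at word 8.

8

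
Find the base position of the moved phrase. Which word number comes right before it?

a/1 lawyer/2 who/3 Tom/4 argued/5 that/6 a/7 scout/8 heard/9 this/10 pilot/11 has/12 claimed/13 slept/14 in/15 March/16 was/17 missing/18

13

The displaced element is "a lawyer" (word 2).
It is linked across 3 clause boundaries (that → Ø → Ø).
It functions as the subject of "slept", so the gap sits immediately after word 13 ("claimed").
Base order: Tom argued that a scout heard this pilot has claimed a lawyer slept in March.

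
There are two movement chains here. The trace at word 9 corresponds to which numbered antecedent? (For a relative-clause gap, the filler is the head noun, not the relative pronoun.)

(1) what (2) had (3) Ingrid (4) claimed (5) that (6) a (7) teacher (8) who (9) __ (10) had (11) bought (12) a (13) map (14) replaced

The marked gap is inside the relative clause, the subject of "bought".
Its filler is the head noun "teacher" (via "who"), at word 7.
(The other dependency links word 1 to a gap after word 14.)

7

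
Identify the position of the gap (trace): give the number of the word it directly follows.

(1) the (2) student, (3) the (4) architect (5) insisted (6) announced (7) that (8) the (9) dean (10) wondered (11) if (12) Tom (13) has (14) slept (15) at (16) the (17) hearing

The displaced element is "the student" (word 2).
It is linked across 1 clause boundary (Ø).
It functions as the subject of "announced", so the gap sits immediately after word 5 ("insisted").
Base order: The architect insisted that the student announced that the dean wondered if Tom has slept at the hearing.

5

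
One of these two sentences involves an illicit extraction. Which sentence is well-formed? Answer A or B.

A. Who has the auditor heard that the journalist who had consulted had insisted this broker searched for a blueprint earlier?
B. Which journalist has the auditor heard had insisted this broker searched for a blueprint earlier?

B

In A, the wh-phrase is extracted from inside a complex-NP island (relative clause) (introduced by "who"), which blocks movement.
In B, the extraction path crosses only that-complement boundaries, which are transparent.
So B is grammatical.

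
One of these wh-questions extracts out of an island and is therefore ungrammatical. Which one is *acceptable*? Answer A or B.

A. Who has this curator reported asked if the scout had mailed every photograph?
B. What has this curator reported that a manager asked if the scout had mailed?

In B, the wh-phrase is extracted from inside a wh-island (introduced by "if"), which blocks movement.
In A, the extraction path crosses only that-complement boundaries, which are transparent.
So A is grammatical.

A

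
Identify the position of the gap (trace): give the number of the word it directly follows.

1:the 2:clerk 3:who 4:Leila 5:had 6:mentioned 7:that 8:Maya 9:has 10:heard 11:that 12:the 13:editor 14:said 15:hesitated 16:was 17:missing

The displaced element is "the clerk" (word 2).
It is linked across 3 clause boundaries (that → that → Ø).
It functions as the subject of "hesitated", so the gap sits immediately after word 14 ("said").
Base order: Leila had mentioned that Maya has heard that the editor said the clerk hesitated.

14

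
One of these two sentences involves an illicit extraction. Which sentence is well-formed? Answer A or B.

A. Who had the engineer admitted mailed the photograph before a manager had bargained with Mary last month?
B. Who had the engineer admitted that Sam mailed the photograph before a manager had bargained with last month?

In B, the wh-phrase is extracted from inside an adjunct island (introduced by "before"), which blocks movement.
In A, the extraction path crosses only that-complement boundaries, which are transparent.
So A is grammatical.

A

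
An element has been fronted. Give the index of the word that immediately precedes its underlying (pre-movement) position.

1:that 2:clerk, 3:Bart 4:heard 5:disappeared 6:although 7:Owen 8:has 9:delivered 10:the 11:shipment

4

The displaced element is "that clerk" (word 2).
It is linked across 1 clause boundary (Ø).
It functions as the subject of "disappeared", so the gap sits immediately after word 4 ("heard").
Base order: Bart heard that that clerk disappeared although Owen has delivered the shipment.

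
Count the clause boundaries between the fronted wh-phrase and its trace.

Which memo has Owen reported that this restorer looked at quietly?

"which memo" is extracted from the PP object of "looked".
Boundaries crossed, outermost first: [that] — 1 in total.

1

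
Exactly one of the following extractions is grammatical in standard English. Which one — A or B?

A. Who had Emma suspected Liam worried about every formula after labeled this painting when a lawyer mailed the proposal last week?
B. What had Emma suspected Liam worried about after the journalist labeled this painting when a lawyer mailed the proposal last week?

B

In A, the wh-phrase is extracted from inside an adjunct island (introduced by "after"), which blocks movement.
In B, the extraction path crosses only that-complement boundaries, which are transparent.
So B is grammatical.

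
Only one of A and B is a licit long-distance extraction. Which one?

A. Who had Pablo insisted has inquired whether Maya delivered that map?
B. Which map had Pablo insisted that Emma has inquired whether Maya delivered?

In B, the wh-phrase is extracted from inside a wh-island (introduced by "whether"), which blocks movement.
In A, the extraction path crosses only that-complement boundaries, which are transparent.
So A is grammatical.

A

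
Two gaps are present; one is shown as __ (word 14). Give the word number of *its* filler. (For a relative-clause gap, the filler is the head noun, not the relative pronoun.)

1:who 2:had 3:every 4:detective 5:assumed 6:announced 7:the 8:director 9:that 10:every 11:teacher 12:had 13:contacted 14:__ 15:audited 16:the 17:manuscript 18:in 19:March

The marked gap is inside the relative clause, the direct object of "contacted".
Its filler is the head noun "director" (via "that"), at word 8.
(The other dependency links word 1 to a gap after word 5.)

8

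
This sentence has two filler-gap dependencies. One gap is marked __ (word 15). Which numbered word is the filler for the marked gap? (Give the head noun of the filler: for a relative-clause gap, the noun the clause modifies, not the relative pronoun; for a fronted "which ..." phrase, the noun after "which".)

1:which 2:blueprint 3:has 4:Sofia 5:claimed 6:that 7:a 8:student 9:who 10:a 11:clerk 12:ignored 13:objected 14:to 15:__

2

The marked gap is the object of the preposition "to" of "objected".
Its filler is the fronted wh-phrase "which blueprint", at word 2.
(The other dependency links word 8 to a gap after word 12.)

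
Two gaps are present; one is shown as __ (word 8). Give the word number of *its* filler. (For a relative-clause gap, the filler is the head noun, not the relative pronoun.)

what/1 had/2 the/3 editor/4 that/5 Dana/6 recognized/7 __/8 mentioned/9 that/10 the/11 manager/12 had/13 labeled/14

The marked gap is inside the relative clause, the direct object of "recognized".
Its filler is the head noun "editor" (via "that"), at word 4.
(The other dependency links word 1 to a gap after word 14.)

4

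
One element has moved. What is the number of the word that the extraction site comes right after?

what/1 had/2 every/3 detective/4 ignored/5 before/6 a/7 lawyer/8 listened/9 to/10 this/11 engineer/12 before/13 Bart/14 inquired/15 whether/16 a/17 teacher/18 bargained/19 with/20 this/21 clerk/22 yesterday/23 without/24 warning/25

The displaced element is "what" (word 1).
It functions as the direct object of "ignored", so the gap sits immediately after word 5 ("ignored").
Base order: Every detective had ignored what before a lawyer listened to this engineer before Bart inquired whether a teacher bargained with this clerk yesterday without warning.

5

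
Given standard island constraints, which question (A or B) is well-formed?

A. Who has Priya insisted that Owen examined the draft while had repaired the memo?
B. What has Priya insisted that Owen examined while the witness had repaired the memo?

B

In A, the wh-phrase is extracted from inside an adjunct island (introduced by "while"), which blocks movement.
In B, the extraction path crosses only that-complement boundaries, which are transparent.
So B is grammatical.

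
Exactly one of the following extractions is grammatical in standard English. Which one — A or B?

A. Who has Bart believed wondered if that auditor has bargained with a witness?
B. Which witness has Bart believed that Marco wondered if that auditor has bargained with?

In B, the wh-phrase is extracted from inside a wh-island (introduced by "if"), which blocks movement.
In A, the extraction path crosses only that-complement boundaries, which are transparent.
So A is grammatical.

A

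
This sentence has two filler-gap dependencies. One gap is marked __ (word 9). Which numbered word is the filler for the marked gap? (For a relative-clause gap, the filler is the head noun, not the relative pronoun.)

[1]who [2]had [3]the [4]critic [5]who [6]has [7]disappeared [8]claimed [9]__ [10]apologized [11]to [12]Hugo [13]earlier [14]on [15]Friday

1

The marked gap is the subject of "apologized".
Its filler is the fronted wh-phrase "who", at word 1.
(The other dependency links word 4 to a gap after word 5.)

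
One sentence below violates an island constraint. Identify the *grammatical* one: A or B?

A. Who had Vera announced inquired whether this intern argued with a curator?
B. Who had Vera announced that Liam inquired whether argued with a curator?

A

In B, the wh-phrase is extracted from inside a wh-island (introduced by "whether"), which blocks movement.
In A, the extraction path crosses only that-complement boundaries, which are transparent.
So A is grammatical.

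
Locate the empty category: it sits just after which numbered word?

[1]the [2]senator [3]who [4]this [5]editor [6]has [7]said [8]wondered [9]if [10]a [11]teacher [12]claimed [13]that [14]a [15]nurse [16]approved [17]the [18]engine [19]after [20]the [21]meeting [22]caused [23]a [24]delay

The displaced element is "the senator" (word 2).
It is linked across 1 clause boundary (Ø).
It functions as the subject of "wondered", so the gap sits immediately after word 7 ("said").
Base order: This editor has said the senator wondered if a teacher claimed that a nurse approved the engine after the meeting.

7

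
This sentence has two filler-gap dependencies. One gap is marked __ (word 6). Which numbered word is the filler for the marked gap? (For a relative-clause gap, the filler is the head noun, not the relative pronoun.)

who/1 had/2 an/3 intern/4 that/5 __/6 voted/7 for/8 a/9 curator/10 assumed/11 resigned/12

4

The marked gap is inside the relative clause, the subject of "voted".
Its filler is the head noun "intern" (via "that"), at word 4.
(The other dependency links word 1 to a gap after word 11.)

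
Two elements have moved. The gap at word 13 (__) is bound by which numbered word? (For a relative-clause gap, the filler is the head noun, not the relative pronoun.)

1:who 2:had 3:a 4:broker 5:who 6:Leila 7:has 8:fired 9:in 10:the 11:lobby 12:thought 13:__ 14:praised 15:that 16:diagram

The marked gap is the subject of "praised".
Its filler is the fronted wh-phrase "who", at word 1.
(The other dependency links word 4 to a gap after word 8.)

1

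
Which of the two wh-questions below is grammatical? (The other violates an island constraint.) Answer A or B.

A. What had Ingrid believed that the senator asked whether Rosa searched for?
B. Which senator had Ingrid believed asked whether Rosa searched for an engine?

In A, the wh-phrase is extracted from inside a wh-island (introduced by "whether"), which blocks movement.
In B, the extraction path crosses only that-complement boundaries, which are transparent.
So B is grammatical.

B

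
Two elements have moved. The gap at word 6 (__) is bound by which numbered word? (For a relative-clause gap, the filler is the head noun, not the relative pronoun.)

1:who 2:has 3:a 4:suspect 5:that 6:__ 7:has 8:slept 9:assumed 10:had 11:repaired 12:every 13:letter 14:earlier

4

The marked gap is inside the relative clause, the subject of "slept".
Its filler is the head noun "suspect" (via "that"), at word 4.
(The other dependency links word 1 to a gap after word 9.)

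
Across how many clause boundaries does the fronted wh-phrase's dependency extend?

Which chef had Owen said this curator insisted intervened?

"which chef" is extracted from the subject of "intervened".
Boundaries crossed, outermost first: [Ø], [Ø] — 2 in total.

2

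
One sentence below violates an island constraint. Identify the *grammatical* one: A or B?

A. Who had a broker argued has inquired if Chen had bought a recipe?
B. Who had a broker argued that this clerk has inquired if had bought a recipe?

In B, the wh-phrase is extracted from inside a wh-island (introduced by "if"), which blocks movement.
In A, the extraction path crosses only that-complement boundaries, which are transparent.
So A is grammatical.

A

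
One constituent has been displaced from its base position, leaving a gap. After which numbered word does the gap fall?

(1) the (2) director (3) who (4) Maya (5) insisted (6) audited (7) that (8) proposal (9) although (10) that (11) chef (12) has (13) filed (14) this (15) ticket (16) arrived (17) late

5

The displaced element is "the director" (word 2).
It is linked across 1 clause boundary (Ø).
It functions as the subject of "audited", so the gap sits immediately after word 5 ("insisted").
Base order: Maya insisted that the director audited that proposal although that chef has filed this ticket.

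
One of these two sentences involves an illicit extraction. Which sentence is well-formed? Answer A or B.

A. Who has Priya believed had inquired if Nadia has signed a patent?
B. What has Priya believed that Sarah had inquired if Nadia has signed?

A

In B, the wh-phrase is extracted from inside a wh-island (introduced by "if"), which blocks movement.
In A, the extraction path crosses only that-complement boundaries, which are transparent.
So A is grammatical.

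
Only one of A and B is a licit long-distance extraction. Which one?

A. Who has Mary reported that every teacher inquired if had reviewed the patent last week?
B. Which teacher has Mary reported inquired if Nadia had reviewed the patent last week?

In A, the wh-phrase is extracted from inside a wh-island (introduced by "if"), which blocks movement.
In B, the extraction path crosses only that-complement boundaries, which are transparent.
So B is grammatical.

B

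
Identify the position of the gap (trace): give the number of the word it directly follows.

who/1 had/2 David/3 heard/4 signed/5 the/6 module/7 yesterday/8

The displaced element is "who" (word 1).
It is linked across 1 clause boundary (Ø).
It functions as the subject of "signed", so the gap sits immediately after word 4 ("heard").
Base order: David had heard that who signed the module yesterday.

4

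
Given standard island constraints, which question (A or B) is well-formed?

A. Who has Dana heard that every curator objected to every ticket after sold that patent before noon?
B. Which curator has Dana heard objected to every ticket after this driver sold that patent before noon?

B

In A, the wh-phrase is extracted from inside an adjunct island (introduced by "after"), which blocks movement.
In B, the extraction path crosses only that-complement boundaries, which are transparent.
So B is grammatical.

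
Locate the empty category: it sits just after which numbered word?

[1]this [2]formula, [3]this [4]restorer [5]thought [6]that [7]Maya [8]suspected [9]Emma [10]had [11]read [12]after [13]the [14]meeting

The displaced element is "this formula" (word 2).
It is linked across 2 clause boundaries (that → Ø).
It functions as the direct object of "read", so the gap sits immediately after word 11 ("read").
Base order: This restorer thought that Maya suspected Emma had read this formula after the meeting.

11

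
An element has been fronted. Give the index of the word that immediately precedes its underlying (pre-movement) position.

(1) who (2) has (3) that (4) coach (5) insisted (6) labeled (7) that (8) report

5

The displaced element is "who" (word 1).
It is linked across 1 clause boundary (Ø).
It functions as the subject of "labeled", so the gap sits immediately after word 5 ("insisted").
Base order: That coach has insisted that who labeled that report.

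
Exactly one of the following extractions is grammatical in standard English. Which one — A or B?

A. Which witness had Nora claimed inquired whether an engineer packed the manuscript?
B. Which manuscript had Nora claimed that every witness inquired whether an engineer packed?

In B, the wh-phrase is extracted from inside a wh-island (introduced by "whether"), which blocks movement.
In A, the extraction path crosses only that-complement boundaries, which are transparent.
So A is grammatical.

A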